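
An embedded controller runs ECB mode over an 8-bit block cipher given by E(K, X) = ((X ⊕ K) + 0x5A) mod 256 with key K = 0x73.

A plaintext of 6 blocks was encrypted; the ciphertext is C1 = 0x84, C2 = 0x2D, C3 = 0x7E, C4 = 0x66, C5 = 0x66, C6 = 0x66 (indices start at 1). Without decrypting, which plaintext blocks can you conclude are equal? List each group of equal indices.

P4 = P5 = P6

ECB encrypts each block independently with the same key, so equal ciphertext blocks imply equal plaintext blocks.
C4 = C5 = C6 = 0x66, so P4 = P5 = P6.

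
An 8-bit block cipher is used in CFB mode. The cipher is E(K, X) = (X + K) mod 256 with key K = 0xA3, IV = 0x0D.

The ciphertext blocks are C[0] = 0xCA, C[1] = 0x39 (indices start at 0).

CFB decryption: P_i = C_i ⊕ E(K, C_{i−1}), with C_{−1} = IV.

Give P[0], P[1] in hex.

P[0] = 0x7A, P[1] = 0x54

P[0]: E(K, 0x0D) = 0xB0; 0xCA ⊕ 0xB0 = 0x7A.
P[1]: E(K, 0xCA) = 0x6D; 0x39 ⊕ 0x6D = 0x54.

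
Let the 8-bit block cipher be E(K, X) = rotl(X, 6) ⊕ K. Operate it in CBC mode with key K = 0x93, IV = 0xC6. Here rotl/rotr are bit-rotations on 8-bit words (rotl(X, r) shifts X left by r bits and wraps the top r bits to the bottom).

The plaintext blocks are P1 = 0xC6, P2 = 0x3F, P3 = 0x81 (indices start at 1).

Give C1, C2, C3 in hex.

C1 = 0x93, C2 = 0xB8, C3 = 0xDD

CBC encryption: C_i = E(K, P_i ⊕ C_{i−1}), with C_{0} = IV.
C1: P1 ⊕ 0xC6 = 0x00; E(K, 0x00) = 0x93.
C2: P2 ⊕ 0x93 = 0xAC; E(K, 0xAC) = 0xB8.
C3: P3 ⊕ 0xB8 = 0x39; E(K, 0x39) = 0xDD.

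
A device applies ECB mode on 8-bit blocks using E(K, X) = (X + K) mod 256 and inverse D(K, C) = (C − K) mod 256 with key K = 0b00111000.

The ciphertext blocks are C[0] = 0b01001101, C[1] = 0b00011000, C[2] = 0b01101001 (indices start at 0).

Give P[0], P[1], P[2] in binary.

P[0] = 0b00010101, P[1] = 0b11100000, P[2] = 0b00110001

ECB decryption: P_i = D(K, C_i).
P[0]: D(K, 0b01001101) = 0b00010101.
P[1]: D(K, 0b00011000) = 0b11100000.
P[2]: D(K, 0b01101001) = 0b00110001.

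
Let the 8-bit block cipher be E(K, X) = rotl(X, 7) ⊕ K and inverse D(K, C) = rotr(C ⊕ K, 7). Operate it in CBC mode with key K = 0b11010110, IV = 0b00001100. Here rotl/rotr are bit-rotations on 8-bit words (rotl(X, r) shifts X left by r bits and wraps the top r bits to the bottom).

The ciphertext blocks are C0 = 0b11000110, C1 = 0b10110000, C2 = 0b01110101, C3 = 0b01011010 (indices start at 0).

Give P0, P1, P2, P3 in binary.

CBC decryption: P_i = D(K, C_i) ⊕ C_{i−1}, with C_{−1} = IV.
P0: D(K, 0b11000110) = 0b00100000; 0b00100000 ⊕ 0b00001100 = 0b00101100.
P1: D(K, 0b10110000) = 0b11001100; 0b11001100 ⊕ 0b11000110 = 0b00001010.
P2: D(K, 0b01110101) = 0b01000111; 0b01000111 ⊕ 0b10110000 = 0b11110111.
P3: D(K, 0b01011010) = 0b00011001; 0b00011001 ⊕ 0b01110101 = 0b01101100.

P0 = 0b00101100, P1 = 0b00001010, P2 = 0b11110111, P3 = 0b01101100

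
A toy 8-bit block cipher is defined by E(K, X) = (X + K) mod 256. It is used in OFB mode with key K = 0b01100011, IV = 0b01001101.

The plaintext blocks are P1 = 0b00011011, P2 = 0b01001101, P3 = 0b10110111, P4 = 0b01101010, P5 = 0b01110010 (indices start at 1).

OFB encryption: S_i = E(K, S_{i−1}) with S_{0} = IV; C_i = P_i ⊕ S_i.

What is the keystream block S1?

C1: S = E(K, 0b01001101) = 0b10110000; 0b00011011 ⊕ 0b10110000 = 0b10101011.
So S1 = 0b10110000.

0b10110000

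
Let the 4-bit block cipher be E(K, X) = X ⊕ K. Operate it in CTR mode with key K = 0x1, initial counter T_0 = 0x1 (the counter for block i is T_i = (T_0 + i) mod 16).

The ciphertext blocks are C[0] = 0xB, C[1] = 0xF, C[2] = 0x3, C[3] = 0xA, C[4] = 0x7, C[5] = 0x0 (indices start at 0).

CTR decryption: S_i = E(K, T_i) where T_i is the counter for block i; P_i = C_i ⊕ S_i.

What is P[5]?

P[5]: T = 0x6, S = E(K, T) = 0x7; 0x0 ⊕ 0x7 = 0x7.

P[5] = 0x7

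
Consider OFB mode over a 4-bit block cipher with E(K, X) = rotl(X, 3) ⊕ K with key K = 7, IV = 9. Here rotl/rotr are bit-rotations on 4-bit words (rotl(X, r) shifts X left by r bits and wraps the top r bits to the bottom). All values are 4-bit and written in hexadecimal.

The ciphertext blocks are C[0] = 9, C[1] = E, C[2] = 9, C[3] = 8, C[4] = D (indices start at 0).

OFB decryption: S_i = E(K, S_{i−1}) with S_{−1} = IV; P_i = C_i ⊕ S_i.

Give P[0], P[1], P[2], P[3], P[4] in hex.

P[0] = 2, P[1] = 4, P[2] = B, P[3] = E, P[4] = 9

P[0]: S = E(K, 9) = B; 9 ⊕ B = 2.
P[1]: S = E(K, B) = A; E ⊕ A = 4.
P[2]: S = E(K, A) = 2; 9 ⊕ 2 = B.
P[3]: S = E(K, 2) = 6; 8 ⊕ 6 = E.
P[4]: S = E(K, 6) = 4; D ⊕ 4 = 9.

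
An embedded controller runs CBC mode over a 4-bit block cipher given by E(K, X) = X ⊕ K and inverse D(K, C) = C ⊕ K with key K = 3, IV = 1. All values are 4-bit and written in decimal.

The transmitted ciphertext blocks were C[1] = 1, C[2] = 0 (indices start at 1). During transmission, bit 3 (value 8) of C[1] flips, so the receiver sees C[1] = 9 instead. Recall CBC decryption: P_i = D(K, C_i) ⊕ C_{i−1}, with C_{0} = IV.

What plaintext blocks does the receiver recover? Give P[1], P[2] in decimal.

Only C[1] changed, to 9. In CBC, a change in C_i garbles P_i and flips the same bit in P_{i+1}. Decrypting the received ciphertext:
P[1]: D(K, 9) = 10; 10 ⊕ 1 = 11.
P[2]: D(K, 0) = 3; 3 ⊕ 9 = 10.
Blocks that differ from the original plaintext: P[1], P[2].

P[1] = 11, P[2] = 10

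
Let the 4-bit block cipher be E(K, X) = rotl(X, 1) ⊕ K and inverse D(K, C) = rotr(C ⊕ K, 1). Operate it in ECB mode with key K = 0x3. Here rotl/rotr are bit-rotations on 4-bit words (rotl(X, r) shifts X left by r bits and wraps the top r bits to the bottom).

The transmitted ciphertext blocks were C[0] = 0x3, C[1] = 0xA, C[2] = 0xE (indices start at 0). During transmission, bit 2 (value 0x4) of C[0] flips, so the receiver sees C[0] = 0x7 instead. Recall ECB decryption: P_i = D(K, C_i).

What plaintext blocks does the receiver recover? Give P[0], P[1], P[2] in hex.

Only C[0] changed, to 0x7. In ECB, a change in C_i affects only P_i. Decrypting the received ciphertext:
P[0]: D(K, 0x7) = 0x2.
P[1]: D(K, 0xA) = 0xC.
P[2]: D(K, 0xE) = 0xE.
Blocks that differ from the original plaintext: P[0].

P[0] = 0x2, P[1] = 0xC, P[2] = 0xE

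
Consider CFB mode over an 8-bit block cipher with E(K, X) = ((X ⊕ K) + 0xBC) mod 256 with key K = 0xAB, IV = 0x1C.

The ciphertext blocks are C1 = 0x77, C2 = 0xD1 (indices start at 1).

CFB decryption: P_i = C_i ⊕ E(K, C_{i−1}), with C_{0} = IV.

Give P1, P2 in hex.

P1: E(K, 0x1C) = 0x73; 0x77 ⊕ 0x73 = 0x04.
P2: E(K, 0x77) = 0x98; 0xD1 ⊕ 0x98 = 0x49.

P1 = 0x04, P2 = 0x49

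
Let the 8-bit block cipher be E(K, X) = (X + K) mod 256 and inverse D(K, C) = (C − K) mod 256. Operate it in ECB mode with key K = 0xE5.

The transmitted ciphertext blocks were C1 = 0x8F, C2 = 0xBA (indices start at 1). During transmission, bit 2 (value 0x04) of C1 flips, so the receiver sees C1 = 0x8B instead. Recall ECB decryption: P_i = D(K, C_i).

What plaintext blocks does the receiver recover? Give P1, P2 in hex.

Only C1 changed, to 0x8B. In ECB, a change in C_i affects only P_i. Decrypting the received ciphertext:
P1: D(K, 0x8B) = 0xA6.
P2: D(K, 0xBA) = 0xD5.
Blocks that differ from the original plaintext: P1.

P1 = 0xA6, P2 = 0xD5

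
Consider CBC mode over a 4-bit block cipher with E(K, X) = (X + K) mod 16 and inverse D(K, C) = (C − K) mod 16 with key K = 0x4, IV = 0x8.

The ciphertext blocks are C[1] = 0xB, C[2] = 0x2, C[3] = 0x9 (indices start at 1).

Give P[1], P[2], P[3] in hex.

P[1] = 0xF, P[2] = 0x5, P[3] = 0x7

CBC decryption: P_i = D(K, C_i) ⊕ C_{i−1}, with C_{0} = IV.
P[1]: D(K, 0xB) = 0x7; 0x7 ⊕ 0x8 = 0xF.
P[2]: D(K, 0x2) = 0xE; 0xE ⊕ 0xB = 0x5.
P[3]: D(K, 0x9) = 0x5; 0x5 ⊕ 0x2 = 0x7.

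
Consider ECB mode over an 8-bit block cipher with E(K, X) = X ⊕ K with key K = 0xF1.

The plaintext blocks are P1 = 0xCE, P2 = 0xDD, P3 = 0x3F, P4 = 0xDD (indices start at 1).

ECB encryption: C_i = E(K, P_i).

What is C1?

C1 = 0x3F

C1: E(K, 0xCE) = 0x3F.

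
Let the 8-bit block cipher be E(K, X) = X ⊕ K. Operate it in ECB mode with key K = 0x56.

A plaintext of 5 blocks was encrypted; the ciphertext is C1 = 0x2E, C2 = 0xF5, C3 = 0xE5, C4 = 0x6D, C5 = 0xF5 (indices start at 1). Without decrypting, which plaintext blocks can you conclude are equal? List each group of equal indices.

ECB encrypts each block independently with the same key, so equal ciphertext blocks imply equal plaintext blocks.
C2 = C5 = 0xF5, so P2 = P5.

P2 = P5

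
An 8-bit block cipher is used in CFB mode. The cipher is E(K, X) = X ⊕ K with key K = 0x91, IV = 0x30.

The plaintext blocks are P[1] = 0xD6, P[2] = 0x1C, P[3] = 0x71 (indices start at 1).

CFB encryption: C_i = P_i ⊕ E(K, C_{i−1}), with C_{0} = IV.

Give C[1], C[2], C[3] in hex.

C[1] = 0x77, C[2] = 0xFA, C[3] = 0x1A

C[1]: E(K, 0x30) = 0xA1; 0xD6 ⊕ 0xA1 = 0x77.
C[2]: E(K, 0x77) = 0xE6; 0x1C ⊕ 0xE6 = 0xFA.
C[3]: E(K, 0xFA) = 0x6B; 0x71 ⊕ 0x6B = 0x1A.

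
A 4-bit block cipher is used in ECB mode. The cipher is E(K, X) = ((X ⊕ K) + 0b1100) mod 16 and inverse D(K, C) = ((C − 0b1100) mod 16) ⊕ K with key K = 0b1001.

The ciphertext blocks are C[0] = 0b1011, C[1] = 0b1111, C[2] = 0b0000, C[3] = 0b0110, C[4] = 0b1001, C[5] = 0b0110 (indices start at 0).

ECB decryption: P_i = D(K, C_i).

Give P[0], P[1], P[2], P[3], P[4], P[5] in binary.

P[0]: D(K, 0b1011) = 0b0110.
P[1]: D(K, 0b1111) = 0b1010.
P[2]: D(K, 0b0000) = 0b1101.
P[3]: D(K, 0b0110) = 0b0011.
P[4]: D(K, 0b1001) = 0b0100.
P[5]: D(K, 0b0110) = 0b0011.

P[0] = 0b0110, P[1] = 0b1010, P[2] = 0b1101, P[3] = 0b0011, P[4] = 0b0100, P[5] = 0b0011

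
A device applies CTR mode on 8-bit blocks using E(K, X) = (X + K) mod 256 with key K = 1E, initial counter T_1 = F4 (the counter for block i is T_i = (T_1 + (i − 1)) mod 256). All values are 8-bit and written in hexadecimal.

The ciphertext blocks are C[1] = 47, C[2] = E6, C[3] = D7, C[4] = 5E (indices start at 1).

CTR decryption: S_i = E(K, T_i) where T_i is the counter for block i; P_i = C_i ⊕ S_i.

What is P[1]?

P[1] = 55

P[1]: T = F4, S = E(K, T) = 12; 47 ⊕ 12 = 55.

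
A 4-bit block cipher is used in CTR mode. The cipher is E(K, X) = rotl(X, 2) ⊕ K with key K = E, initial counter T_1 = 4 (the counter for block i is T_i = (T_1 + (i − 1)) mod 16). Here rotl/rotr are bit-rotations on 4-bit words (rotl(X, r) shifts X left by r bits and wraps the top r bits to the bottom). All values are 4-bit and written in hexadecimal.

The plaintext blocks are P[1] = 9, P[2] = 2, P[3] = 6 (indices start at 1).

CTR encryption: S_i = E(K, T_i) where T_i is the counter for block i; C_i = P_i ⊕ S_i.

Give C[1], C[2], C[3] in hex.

C[1] = 6, C[2] = 9, C[3] = 1

C[1]: T = 4, S = E(K, T) = F; 9 ⊕ F = 6.
C[2]: T = 5, S = E(K, T) = B; 2 ⊕ B = 9.
C[3]: T = 6, S = E(K, T) = 7; 6 ⊕ 7 = 1.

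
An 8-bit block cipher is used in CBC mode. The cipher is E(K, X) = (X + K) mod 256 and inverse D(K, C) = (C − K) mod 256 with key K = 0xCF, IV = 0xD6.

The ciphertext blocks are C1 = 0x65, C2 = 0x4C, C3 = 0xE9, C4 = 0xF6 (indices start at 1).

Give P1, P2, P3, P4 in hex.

CBC decryption: P_i = D(K, C_i) ⊕ C_{i−1}, with C_{0} = IV.
P1: D(K, 0x65) = 0x96; 0x96 ⊕ 0xD6 = 0x40.
P2: D(K, 0x4C) = 0x7D; 0x7D ⊕ 0x65 = 0x18.
P3: D(K, 0xE9) = 0x1A; 0x1A ⊕ 0x4C = 0x56.
P4: D(K, 0xF6) = 0x27; 0x27 ⊕ 0xE9 = 0xCE.

P1 = 0x40, P2 = 0x18, P3 = 0x56, P4 = 0xCE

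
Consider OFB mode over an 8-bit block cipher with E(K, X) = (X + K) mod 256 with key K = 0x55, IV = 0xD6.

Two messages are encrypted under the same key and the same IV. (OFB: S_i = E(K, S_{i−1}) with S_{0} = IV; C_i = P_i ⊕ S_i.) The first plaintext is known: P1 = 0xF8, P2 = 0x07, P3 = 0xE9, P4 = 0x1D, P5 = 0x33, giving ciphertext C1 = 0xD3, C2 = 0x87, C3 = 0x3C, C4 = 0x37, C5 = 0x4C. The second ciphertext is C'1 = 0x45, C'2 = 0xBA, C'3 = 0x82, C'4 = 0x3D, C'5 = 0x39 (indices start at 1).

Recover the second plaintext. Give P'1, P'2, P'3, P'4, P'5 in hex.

P'1 = 0x6E, P'2 = 0x3A, P'3 = 0x57, P'4 = 0x17, P'5 = 0x46

In OFB with a reused IV, both messages share the same keystream S_i, so C_i ⊕ C'_i = P_i ⊕ P'_i and thus P'_i = P_i ⊕ C_i ⊕ C'_i.
P'1: 0xF8 ⊕ 0xD3 ⊕ 0x45 = 0x6E.
P'2: 0x07 ⊕ 0x87 ⊕ 0xBA = 0x3A.
P'3: 0xE9 ⊕ 0x3C ⊕ 0x82 = 0x57.
P'4: 0x1D ⊕ 0x37 ⊕ 0x3D = 0x17.
P'5: 0x33 ⊕ 0x4C ⊕ 0x39 = 0x46.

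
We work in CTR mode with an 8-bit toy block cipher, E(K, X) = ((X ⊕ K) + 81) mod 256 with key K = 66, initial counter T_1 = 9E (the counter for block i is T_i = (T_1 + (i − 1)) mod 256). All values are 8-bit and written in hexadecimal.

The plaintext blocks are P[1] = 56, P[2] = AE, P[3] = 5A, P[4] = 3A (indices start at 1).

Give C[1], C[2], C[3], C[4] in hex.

C[1] = 2F, C[2] = D4, C[3] = 1D, C[4] = 72

CTR encryption: S_i = E(K, T_i) where T_i is the counter for block i; C_i = P_i ⊕ S_i.
C[1]: T = 9E, S = E(K, T) = 79; 56 ⊕ 79 = 2F.
C[2]: T = 9F, S = E(K, T) = 7A; AE ⊕ 7A = D4.
C[3]: T = A0, S = E(K, T) = 47; 5A ⊕ 47 = 1D.
C[4]: T = A1, S = E(K, T) = 48; 3A ⊕ 48 = 72.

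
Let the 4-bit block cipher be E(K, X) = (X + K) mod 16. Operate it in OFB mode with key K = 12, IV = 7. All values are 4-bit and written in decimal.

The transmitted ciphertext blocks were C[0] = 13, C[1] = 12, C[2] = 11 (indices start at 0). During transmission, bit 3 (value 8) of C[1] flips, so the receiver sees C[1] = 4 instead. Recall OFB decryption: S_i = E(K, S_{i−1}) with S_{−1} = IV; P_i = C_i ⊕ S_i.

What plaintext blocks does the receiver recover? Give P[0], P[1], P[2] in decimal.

Only C[1] changed, to 4. In OFB, a change in C_i flips the same bit in P_i only; the keystream is unaffected. Decrypting the received ciphertext:
P[0]: S = E(K, 7) = 3; 13 ⊕ 3 = 14.
P[1]: S = E(K, 3) = 15; 4 ⊕ 15 = 11.
P[2]: S = E(K, 15) = 11; 11 ⊕ 11 = 0.
Blocks that differ from the original plaintext: P[1].

P[0] = 14, P[1] = 11, P[2] = 0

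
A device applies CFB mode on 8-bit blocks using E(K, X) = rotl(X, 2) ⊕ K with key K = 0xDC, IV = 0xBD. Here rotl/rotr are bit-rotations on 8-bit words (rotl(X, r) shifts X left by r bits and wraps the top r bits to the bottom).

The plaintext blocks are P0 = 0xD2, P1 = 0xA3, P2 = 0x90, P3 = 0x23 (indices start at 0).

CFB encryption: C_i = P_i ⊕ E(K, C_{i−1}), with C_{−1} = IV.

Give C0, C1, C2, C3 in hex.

C0 = 0xF8, C1 = 0x9C, C2 = 0x3E, C3 = 0x07

C0: E(K, 0xBD) = 0x2A; 0xD2 ⊕ 0x2A = 0xF8.
C1: E(K, 0xF8) = 0x3F; 0xA3 ⊕ 0x3F = 0x9C.
C2: E(K, 0x9C) = 0xAE; 0x90 ⊕ 0xAE = 0x3E.
C3: E(K, 0x3E) = 0x24; 0x23 ⊕ 0x24 = 0x07.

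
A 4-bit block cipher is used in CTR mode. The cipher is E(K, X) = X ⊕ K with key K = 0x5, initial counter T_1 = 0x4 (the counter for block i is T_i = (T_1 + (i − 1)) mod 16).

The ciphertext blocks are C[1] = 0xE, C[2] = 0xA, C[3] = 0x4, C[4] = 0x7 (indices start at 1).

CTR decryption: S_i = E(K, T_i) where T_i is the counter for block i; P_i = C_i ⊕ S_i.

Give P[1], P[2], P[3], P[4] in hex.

P[1]: T = 0x4, S = E(K, T) = 0x1; 0xE ⊕ 0x1 = 0xF.
P[2]: T = 0x5, S = E(K, T) = 0x0; 0xA ⊕ 0x0 = 0xA.
P[3]: T = 0x6, S = E(K, T) = 0x3; 0x4 ⊕ 0x3 = 0x7.
P[4]: T = 0x7, S = E(K, T) = 0x2; 0x7 ⊕ 0x2 = 0x5.

P[1] = 0xF, P[2] = 0xA, P[3] = 0x7, P[4] = 0x5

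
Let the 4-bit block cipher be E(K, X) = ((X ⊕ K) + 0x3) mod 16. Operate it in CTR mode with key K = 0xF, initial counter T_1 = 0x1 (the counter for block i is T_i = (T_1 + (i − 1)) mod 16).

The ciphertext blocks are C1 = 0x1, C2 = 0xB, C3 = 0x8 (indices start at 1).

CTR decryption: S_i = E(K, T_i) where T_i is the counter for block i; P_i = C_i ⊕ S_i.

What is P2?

P2: T = 0x2, S = E(K, T) = 0x0; 0xB ⊕ 0x0 = 0xB.

P2 = 0xB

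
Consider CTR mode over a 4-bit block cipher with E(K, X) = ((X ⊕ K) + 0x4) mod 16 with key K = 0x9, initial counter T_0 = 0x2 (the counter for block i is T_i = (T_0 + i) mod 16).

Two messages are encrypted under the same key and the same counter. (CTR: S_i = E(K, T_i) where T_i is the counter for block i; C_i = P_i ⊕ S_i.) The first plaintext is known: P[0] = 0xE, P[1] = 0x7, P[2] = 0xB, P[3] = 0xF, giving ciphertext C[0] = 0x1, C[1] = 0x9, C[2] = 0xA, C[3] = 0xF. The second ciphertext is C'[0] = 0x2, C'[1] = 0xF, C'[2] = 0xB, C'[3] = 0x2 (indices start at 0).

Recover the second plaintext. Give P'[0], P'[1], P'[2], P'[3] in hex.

In CTR with a reused counter, both messages share the same keystream S_i, so C_i ⊕ C'_i = P_i ⊕ P'_i and thus P'_i = P_i ⊕ C_i ⊕ C'_i.
P'[0]: 0xE ⊕ 0x1 ⊕ 0x2 = 0xD.
P'[1]: 0x7 ⊕ 0x9 ⊕ 0xF = 0x1.
P'[2]: 0xB ⊕ 0xA ⊕ 0xB = 0xA.
P'[3]: 0xF ⊕ 0xF ⊕ 0x2 = 0x2.

P'[0] = 0xD, P'[1] = 0x1, P'[2] = 0xA, P'[3] = 0x2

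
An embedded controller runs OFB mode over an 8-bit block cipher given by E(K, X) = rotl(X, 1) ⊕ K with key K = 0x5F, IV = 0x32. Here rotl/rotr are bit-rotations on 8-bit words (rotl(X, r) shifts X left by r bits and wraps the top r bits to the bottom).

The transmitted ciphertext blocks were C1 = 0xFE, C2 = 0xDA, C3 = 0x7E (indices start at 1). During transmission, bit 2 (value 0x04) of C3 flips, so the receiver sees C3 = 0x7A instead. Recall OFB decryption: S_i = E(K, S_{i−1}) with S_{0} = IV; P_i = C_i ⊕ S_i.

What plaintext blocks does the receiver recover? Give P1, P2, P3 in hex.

P1 = 0xC5, P2 = 0xF3, P3 = 0x77

Only C3 changed, to 0x7A. In OFB, a change in C_i flips the same bit in P_i only; the keystream is unaffected. Decrypting the received ciphertext:
P1: S = E(K, 0x32) = 0x3B; 0xFE ⊕ 0x3B = 0xC5.
P2: S = E(K, 0x3B) = 0x29; 0xDA ⊕ 0x29 = 0xF3.
P3: S = E(K, 0x29) = 0x0D; 0x7A ⊕ 0x0D = 0x77.
Blocks that differ from the original plaintext: P3.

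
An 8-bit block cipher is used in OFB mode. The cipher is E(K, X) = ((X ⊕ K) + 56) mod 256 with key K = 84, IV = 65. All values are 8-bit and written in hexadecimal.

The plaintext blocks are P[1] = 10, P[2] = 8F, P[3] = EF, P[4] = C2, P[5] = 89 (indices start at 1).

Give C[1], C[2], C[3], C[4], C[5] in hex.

C[1] = 27, C[2] = 86, C[3] = 0C, C[4] = 7F, C[5] = 06

OFB encryption: S_i = E(K, S_{i−1}) with S_{0} = IV; C_i = P_i ⊕ S_i.
C[1]: S = E(K, 65) = 37; 10 ⊕ 37 = 27.
C[2]: S = E(K, 37) = 09; 8F ⊕ 09 = 86.
C[3]: S = E(K, 09) = E3; EF ⊕ E3 = 0C.
C[4]: S = E(K, E3) = BD; C2 ⊕ BD = 7F.
C[5]: S = E(K, BD) = 8F; 89 ⊕ 8F = 06.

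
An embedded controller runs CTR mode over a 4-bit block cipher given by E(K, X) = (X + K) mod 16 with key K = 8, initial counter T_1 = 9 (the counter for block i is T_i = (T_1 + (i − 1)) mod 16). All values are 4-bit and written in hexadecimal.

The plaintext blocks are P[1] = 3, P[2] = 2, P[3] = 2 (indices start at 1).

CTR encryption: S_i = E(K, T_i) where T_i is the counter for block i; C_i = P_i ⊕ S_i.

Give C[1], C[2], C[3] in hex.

C[1] = 2, C[2] = 0, C[3] = 1

C[1]: T = 9, S = E(K, T) = 1; 3 ⊕ 1 = 2.
C[2]: T = A, S = E(K, T) = 2; 2 ⊕ 2 = 0.
C[3]: T = B, S = E(K, T) = 3; 2 ⊕ 3 = 1.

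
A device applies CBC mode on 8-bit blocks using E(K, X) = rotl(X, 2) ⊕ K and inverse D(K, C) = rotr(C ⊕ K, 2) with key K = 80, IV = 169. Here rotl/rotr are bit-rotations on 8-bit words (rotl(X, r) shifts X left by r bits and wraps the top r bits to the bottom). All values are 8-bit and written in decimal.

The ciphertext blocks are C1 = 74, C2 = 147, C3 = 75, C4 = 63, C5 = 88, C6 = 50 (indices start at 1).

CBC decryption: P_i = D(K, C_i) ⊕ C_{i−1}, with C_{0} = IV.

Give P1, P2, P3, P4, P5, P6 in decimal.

P1 = 47, P2 = 186, P3 = 85, P4 = 144, P5 = 61, P6 = 192

P1: D(K, 74) = 134; 134 ⊕ 169 = 47.
P2: D(K, 147) = 240; 240 ⊕ 74 = 186.
P3: D(K, 75) = 198; 198 ⊕ 147 = 85.
P4: D(K, 63) = 219; 219 ⊕ 75 = 144.
P5: D(K, 88) = 2; 2 ⊕ 63 = 61.
P6: D(K, 50) = 152; 152 ⊕ 88 = 192.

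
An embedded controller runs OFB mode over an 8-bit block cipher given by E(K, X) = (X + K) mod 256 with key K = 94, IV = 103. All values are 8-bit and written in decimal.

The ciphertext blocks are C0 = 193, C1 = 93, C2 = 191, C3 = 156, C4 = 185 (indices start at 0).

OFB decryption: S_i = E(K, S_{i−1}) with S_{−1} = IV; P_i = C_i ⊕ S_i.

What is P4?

P4 = 132

P0: S = E(K, 103) = 197; 193 ⊕ 197 = 4.
P1: S = E(K, 197) = 35; 93 ⊕ 35 = 126.
P2: S = E(K, 35) = 129; 191 ⊕ 129 = 62.
P3: S = E(K, 129) = 223; 156 ⊕ 223 = 67.
P4: S = E(K, 223) = 61; 185 ⊕ 61 = 132.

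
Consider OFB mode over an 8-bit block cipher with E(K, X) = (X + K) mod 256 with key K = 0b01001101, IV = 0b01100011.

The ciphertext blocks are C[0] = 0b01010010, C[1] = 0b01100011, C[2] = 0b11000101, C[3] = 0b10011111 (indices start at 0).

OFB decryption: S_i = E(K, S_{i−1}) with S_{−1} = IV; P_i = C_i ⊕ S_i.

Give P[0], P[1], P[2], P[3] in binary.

P[0] = 0b11100010, P[1] = 0b10011110, P[2] = 0b10001111, P[3] = 0b00001000

P[0]: S = E(K, 0b01100011) = 0b10110000; 0b01010010 ⊕ 0b10110000 = 0b11100010.
P[1]: S = E(K, 0b10110000) = 0b11111101; 0b01100011 ⊕ 0b11111101 = 0b10011110.
P[2]: S = E(K, 0b11111101) = 0b01001010; 0b11000101 ⊕ 0b01001010 = 0b10001111.
P[3]: S = E(K, 0b01001010) = 0b10010111; 0b10011111 ⊕ 0b10010111 = 0b00001000.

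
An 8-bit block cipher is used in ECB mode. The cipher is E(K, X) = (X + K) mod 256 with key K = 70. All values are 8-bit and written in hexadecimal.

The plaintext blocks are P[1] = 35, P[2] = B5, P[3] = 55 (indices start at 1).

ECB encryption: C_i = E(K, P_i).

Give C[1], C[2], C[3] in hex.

C[1] = A5, C[2] = 25, C[3] = C5

C[1]: E(K, 35) = A5.
C[2]: E(K, B5) = 25.
C[3]: E(K, 55) = C5.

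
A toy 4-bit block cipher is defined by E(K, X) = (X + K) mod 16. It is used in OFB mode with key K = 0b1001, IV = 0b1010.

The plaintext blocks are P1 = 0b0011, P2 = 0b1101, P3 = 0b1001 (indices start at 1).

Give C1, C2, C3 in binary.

OFB encryption: S_i = E(K, S_{i−1}) with S_{0} = IV; C_i = P_i ⊕ S_i.
C1: S = E(K, 0b1010) = 0b0011; 0b0011 ⊕ 0b0011 = 0b0000.
C2: S = E(K, 0b0011) = 0b1100; 0b1101 ⊕ 0b1100 = 0b0001.
C3: S = E(K, 0b1100) = 0b0101; 0b1001 ⊕ 0b0101 = 0b1100.

C1 = 0b0000, C2 = 0b0001, C3 = 0b1100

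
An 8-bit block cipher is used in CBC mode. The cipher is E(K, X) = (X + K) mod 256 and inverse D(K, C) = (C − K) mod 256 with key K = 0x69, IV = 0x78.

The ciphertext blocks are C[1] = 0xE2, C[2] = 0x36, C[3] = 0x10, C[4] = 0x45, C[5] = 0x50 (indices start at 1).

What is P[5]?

CBC decryption: P_i = D(K, C_i) ⊕ C_{i−1}, with C_{0} = IV.
P[5]: D(K, 0x50) = 0xE7; 0xE7 ⊕ 0x45 = 0xA2.

P[5] = 0xA2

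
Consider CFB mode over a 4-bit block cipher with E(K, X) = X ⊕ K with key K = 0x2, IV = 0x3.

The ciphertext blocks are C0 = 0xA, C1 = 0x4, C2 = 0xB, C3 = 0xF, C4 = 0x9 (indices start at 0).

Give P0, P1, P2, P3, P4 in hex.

P0 = 0xB, P1 = 0xC, P2 = 0xD, P3 = 0x6, P4 = 0x4

CFB decryption: P_i = C_i ⊕ E(K, C_{i−1}), with C_{−1} = IV.
P0: E(K, 0x3) = 0x1; 0xA ⊕ 0x1 = 0xB.
P1: E(K, 0xA) = 0x8; 0x4 ⊕ 0x8 = 0xC.
P2: E(K, 0x4) = 0x6; 0xB ⊕ 0x6 = 0xD.
P3: E(K, 0xB) = 0x9; 0xF ⊕ 0x9 = 0x6.
P4: E(K, 0xF) = 0xD; 0x9 ⊕ 0xD = 0x4.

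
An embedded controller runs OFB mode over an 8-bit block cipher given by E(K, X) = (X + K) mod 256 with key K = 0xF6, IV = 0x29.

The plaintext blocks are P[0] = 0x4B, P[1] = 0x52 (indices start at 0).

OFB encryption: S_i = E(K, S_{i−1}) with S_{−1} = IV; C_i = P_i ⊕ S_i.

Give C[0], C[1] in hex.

C[0]: S = E(K, 0x29) = 0x1F; 0x4B ⊕ 0x1F = 0x54.
C[1]: S = E(K, 0x1F) = 0x15; 0x52 ⊕ 0x15 = 0x47.

C[0] = 0x54, C[1] = 0x47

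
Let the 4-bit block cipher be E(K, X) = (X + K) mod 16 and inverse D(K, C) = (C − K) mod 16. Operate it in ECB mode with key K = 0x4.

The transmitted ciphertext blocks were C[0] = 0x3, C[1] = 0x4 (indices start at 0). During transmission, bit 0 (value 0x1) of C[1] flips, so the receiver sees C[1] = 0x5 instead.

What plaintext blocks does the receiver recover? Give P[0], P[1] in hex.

ECB decryption: P_i = D(K, C_i).
Only C[1] changed, to 0x5. In ECB, a change in C_i affects only P_i. Decrypting the received ciphertext:
P[0]: D(K, 0x3) = 0xF.
P[1]: D(K, 0x5) = 0x1.
Blocks that differ from the original plaintext: P[1].

P[0] = 0xF, P[1] = 0x1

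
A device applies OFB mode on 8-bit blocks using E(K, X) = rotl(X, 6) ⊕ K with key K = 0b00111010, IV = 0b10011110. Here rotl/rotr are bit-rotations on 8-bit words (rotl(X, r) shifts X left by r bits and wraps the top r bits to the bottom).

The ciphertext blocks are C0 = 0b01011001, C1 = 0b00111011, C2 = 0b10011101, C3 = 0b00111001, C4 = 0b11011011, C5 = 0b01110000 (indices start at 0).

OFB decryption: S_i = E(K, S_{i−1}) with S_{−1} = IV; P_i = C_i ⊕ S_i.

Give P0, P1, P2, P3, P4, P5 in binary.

P0 = 0b11000100, P1 = 0b01100110, P2 = 0b11110000, P3 = 0b01011000, P4 = 0b10111001, P5 = 0b11010010

P0: S = E(K, 0b10011110) = 0b10011101; 0b01011001 ⊕ 0b10011101 = 0b11000100.
P1: S = E(K, 0b10011101) = 0b01011101; 0b00111011 ⊕ 0b01011101 = 0b01100110.
P2: S = E(K, 0b01011101) = 0b01101101; 0b10011101 ⊕ 0b01101101 = 0b11110000.
P3: S = E(K, 0b01101101) = 0b01100001; 0b00111001 ⊕ 0b01100001 = 0b01011000.
P4: S = E(K, 0b01100001) = 0b01100010; 0b11011011 ⊕ 0b01100010 = 0b10111001.
P5: S = E(K, 0b01100010) = 0b10100010; 0b01110000 ⊕ 0b10100010 = 0b11010010.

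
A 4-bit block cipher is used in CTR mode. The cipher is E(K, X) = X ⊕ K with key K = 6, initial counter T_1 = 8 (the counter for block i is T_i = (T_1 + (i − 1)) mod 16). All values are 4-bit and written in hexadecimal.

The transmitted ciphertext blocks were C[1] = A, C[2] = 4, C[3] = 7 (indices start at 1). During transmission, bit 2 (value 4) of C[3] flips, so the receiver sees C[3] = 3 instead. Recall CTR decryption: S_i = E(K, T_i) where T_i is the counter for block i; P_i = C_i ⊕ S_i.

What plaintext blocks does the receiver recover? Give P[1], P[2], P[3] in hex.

Only C[3] changed, to 3. In CTR, a change in C_i flips the same bit in P_i only; the keystream is unaffected. Decrypting the received ciphertext:
P[1]: T = 8, S = E(K, T) = E; A ⊕ E = 4.
P[2]: T = 9, S = E(K, T) = F; 4 ⊕ F = B.
P[3]: T = A, S = E(K, T) = C; 3 ⊕ C = F.
Blocks that differ from the original plaintext: P[3].

P[1] = 4, P[2] = B, P[3] = F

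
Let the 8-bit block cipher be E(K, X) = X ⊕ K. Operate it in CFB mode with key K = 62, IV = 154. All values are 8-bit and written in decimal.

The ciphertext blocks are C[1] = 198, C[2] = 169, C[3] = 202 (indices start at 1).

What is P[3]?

P[3] = 93

CFB decryption: P_i = C_i ⊕ E(K, C_{i−1}), with C_{0} = IV.
P[3]: E(K, 169) = 151; 202 ⊕ 151 = 93.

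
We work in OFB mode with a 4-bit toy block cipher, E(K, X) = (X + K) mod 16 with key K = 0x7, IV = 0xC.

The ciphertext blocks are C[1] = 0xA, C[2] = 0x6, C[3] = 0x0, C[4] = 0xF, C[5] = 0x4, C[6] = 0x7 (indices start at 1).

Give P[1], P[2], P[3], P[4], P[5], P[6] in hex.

OFB decryption: S_i = E(K, S_{i−1}) with S_{0} = IV; P_i = C_i ⊕ S_i.
P[1]: S = E(K, 0xC) = 0x3; 0xA ⊕ 0x3 = 0x9.
P[2]: S = E(K, 0x3) = 0xA; 0x6 ⊕ 0xA = 0xC.
P[3]: S = E(K, 0xA) = 0x1; 0x0 ⊕ 0x1 = 0x1.
P[4]: S = E(K, 0x1) = 0x8; 0xF ⊕ 0x8 = 0x7.
P[5]: S = E(K, 0x8) = 0xF; 0x4 ⊕ 0xF = 0xB.
P[6]: S = E(K, 0xF) = 0x6; 0x7 ⊕ 0x6 = 0x1.

P[1] = 0x9, P[2] = 0xC, P[3] = 0x1, P[4] = 0x7, P[5] = 0xB, P[6] = 0x1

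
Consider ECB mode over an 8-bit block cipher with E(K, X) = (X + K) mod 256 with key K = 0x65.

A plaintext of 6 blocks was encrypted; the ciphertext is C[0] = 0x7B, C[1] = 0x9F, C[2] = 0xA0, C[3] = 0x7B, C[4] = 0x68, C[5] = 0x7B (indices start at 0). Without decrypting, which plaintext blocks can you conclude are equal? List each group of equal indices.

ECB encrypts each block independently with the same key, so equal ciphertext blocks imply equal plaintext blocks.
C[0] = C[3] = C[5] = 0x7B, so P[0] = P[3] = P[5].

P[0] = P[3] = P[5]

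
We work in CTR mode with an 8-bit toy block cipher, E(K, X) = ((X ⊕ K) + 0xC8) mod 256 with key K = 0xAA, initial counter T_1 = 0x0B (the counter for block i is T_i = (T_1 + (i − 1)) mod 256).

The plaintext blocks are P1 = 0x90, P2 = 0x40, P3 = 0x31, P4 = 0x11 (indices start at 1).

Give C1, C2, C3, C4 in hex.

CTR encryption: S_i = E(K, T_i) where T_i is the counter for block i; C_i = P_i ⊕ S_i.
C1: T = 0x0B, S = E(K, T) = 0x69; 0x90 ⊕ 0x69 = 0xF9.
C2: T = 0x0C, S = E(K, T) = 0x6E; 0x40 ⊕ 0x6E = 0x2E.
C3: T = 0x0D, S = E(K, T) = 0x6F; 0x31 ⊕ 0x6F = 0x5E.
C4: T = 0x0E, S = E(K, T) = 0x6C; 0x11 ⊕ 0x6C = 0x7D.

C1 = 0xF9, C2 = 0x2E, C3 = 0x5E, C4 = 0x7D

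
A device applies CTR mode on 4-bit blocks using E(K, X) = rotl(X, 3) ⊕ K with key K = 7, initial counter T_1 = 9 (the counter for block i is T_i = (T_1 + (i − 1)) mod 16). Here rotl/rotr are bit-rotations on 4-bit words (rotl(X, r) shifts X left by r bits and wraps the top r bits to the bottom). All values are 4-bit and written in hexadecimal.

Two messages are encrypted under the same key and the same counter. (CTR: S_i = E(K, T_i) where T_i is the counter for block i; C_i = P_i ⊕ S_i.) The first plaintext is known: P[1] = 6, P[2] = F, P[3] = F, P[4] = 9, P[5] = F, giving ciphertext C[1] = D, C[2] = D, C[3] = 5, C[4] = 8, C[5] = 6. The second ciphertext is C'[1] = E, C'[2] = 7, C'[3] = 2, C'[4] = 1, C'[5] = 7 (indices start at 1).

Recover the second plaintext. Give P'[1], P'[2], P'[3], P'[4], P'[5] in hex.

In CTR with a reused counter, both messages share the same keystream S_i, so C_i ⊕ C'_i = P_i ⊕ P'_i and thus P'_i = P_i ⊕ C_i ⊕ C'_i.
P'[1]: 6 ⊕ D ⊕ E = 5.
P'[2]: F ⊕ D ⊕ 7 = 5.
P'[3]: F ⊕ 5 ⊕ 2 = 8.
P'[4]: 9 ⊕ 8 ⊕ 1 = 0.
P'[5]: F ⊕ 6 ⊕ 7 = E.

P'[1] = 5, P'[2] = 5, P'[3] = 8, P'[4] = 0, P'[5] = E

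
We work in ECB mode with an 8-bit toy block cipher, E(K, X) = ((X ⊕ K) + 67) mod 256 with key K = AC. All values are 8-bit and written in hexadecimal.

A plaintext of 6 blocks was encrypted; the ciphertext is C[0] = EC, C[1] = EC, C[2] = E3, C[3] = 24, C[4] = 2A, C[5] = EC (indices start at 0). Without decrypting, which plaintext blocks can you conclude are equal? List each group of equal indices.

ECB encrypts each block independently with the same key, so equal ciphertext blocks imply equal plaintext blocks.
C[0] = C[1] = C[5] = EC, so P[0] = P[1] = P[5].

P[0] = P[1] = P[5]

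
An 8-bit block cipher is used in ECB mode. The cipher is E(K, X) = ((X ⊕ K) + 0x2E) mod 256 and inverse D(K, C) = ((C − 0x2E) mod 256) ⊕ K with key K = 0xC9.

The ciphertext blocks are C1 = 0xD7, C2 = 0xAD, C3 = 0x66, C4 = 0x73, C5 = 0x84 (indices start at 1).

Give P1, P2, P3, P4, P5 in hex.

ECB decryption: P_i = D(K, C_i).
P1: D(K, 0xD7) = 0x60.
P2: D(K, 0xAD) = 0xB6.
P3: D(K, 0x66) = 0xF1.
P4: D(K, 0x73) = 0x8C.
P5: D(K, 0x84) = 0x9F.

P1 = 0x60, P2 = 0xB6, P3 = 0xF1, P4 = 0x8C, P5 = 0x9F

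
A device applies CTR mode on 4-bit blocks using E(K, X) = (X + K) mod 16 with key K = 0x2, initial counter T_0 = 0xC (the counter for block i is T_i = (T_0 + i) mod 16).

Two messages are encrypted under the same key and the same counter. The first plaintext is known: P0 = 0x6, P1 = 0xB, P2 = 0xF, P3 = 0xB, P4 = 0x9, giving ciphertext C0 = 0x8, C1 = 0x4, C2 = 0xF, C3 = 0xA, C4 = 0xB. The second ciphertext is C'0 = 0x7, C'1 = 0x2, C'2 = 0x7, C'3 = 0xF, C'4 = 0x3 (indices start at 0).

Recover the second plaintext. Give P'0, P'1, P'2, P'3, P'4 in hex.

In CTR with a reused counter, both messages share the same keystream S_i, so C_i ⊕ C'_i = P_i ⊕ P'_i and thus P'_i = P_i ⊕ C_i ⊕ C'_i.
P'0: 0x6 ⊕ 0x8 ⊕ 0x7 = 0x9.
P'1: 0xB ⊕ 0x4 ⊕ 0x2 = 0xD.
P'2: 0xF ⊕ 0xF ⊕ 0x7 = 0x7.
P'3: 0xB ⊕ 0xA ⊕ 0xF = 0xE.
P'4: 0x9 ⊕ 0xB ⊕ 0x3 = 0x1.

P'0 = 0x9, P'1 = 0xD, P'2 = 0x7, P'3 = 0xE, P'4 = 0x1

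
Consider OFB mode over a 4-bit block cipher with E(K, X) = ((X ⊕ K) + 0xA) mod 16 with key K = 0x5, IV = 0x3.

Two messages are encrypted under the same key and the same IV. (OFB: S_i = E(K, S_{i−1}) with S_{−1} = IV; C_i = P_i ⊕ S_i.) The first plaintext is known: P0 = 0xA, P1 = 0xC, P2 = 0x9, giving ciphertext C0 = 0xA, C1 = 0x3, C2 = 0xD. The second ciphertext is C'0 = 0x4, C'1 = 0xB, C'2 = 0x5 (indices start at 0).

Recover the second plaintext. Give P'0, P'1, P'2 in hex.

P'0 = 0x4, P'1 = 0x4, P'2 = 0x1

In OFB with a reused IV, both messages share the same keystream S_i, so C_i ⊕ C'_i = P_i ⊕ P'_i and thus P'_i = P_i ⊕ C_i ⊕ C'_i.
P'0: 0xA ⊕ 0xA ⊕ 0x4 = 0x4.
P'1: 0xC ⊕ 0x3 ⊕ 0xB = 0x4.
P'2: 0x9 ⊕ 0xD ⊕ 0x5 = 0x1.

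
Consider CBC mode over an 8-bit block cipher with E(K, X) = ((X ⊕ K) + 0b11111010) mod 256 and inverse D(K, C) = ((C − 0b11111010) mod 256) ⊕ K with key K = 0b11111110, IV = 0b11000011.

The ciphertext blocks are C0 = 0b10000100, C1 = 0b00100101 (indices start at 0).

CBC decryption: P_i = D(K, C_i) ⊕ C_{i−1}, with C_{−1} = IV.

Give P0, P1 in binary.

P0: D(K, 0b10000100) = 0b01110100; 0b01110100 ⊕ 0b11000011 = 0b10110111.
P1: D(K, 0b00100101) = 0b11010101; 0b11010101 ⊕ 0b10000100 = 0b01010001.

P0 = 0b10110111, P1 = 0b01010001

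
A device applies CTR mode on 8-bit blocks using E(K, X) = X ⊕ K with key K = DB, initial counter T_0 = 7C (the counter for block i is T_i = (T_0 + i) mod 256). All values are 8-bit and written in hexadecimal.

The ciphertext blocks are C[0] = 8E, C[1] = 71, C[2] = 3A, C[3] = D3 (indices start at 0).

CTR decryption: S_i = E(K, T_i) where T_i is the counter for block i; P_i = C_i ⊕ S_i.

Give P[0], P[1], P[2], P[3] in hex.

P[0] = 29, P[1] = D7, P[2] = 9F, P[3] = 77

P[0]: T = 7C, S = E(K, T) = A7; 8E ⊕ A7 = 29.
P[1]: T = 7D, S = E(K, T) = A6; 71 ⊕ A6 = D7.
P[2]: T = 7E, S = E(K, T) = A5; 3A ⊕ A5 = 9F.
P[3]: T = 7F, S = E(K, T) = A4; D3 ⊕ A4 = 77.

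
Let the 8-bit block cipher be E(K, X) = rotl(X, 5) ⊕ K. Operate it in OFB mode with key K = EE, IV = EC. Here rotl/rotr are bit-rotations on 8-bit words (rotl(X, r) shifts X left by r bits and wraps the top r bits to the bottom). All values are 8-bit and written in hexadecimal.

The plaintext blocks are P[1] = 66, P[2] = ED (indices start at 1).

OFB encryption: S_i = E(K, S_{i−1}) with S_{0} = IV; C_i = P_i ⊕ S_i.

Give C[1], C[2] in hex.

C[1]: S = E(K, EC) = 73; 66 ⊕ 73 = 15.
C[2]: S = E(K, 73) = 80; ED ⊕ 80 = 6D.

C[1] = 15, C[2] = 6D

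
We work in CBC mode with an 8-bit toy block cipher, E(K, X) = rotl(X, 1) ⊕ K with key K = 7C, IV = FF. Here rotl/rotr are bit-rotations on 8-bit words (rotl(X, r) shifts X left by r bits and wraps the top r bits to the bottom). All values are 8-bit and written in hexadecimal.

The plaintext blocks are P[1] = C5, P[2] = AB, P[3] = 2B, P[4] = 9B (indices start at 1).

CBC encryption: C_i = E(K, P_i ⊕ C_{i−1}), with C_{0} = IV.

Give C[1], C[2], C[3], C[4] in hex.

C[1] = 08, C[2] = 3B, C[3] = 5C, C[4] = F3

C[1]: P[1] ⊕ FF = 3A; E(K, 3A) = 08.
C[2]: P[2] ⊕ 08 = A3; E(K, A3) = 3B.
C[3]: P[3] ⊕ 3B = 10; E(K, 10) = 5C.
C[4]: P[4] ⊕ 5C = C7; E(K, C7) = F3.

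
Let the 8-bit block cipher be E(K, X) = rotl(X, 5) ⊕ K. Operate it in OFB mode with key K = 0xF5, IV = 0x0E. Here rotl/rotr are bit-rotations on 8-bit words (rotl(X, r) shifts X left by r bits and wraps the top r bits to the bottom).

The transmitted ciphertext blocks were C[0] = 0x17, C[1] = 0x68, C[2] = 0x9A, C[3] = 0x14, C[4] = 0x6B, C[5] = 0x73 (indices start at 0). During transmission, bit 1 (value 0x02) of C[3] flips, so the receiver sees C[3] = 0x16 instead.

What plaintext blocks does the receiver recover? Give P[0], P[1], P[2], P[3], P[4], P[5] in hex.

P[0] = 0x23, P[1] = 0x1B, P[2] = 0x01, P[3] = 0x90, P[4] = 0x4E, P[5] = 0x22

OFB decryption: S_i = E(K, S_{i−1}) with S_{−1} = IV; P_i = C_i ⊕ S_i.
Only C[3] changed, to 0x16. In OFB, a change in C_i flips the same bit in P_i only; the keystream is unaffected. Decrypting the received ciphertext:
P[0]: S = E(K, 0x0E) = 0x34; 0x17 ⊕ 0x34 = 0x23.
P[1]: S = E(K, 0x34) = 0x73; 0x68 ⊕ 0x73 = 0x1B.
P[2]: S = E(K, 0x73) = 0x9B; 0x9A ⊕ 0x9B = 0x01.
P[3]: S = E(K, 0x9B) = 0x86; 0x16 ⊕ 0x86 = 0x90.
P[4]: S = E(K, 0x86) = 0x25; 0x6B ⊕ 0x25 = 0x4E.
P[5]: S = E(K, 0x25) = 0x51; 0x73 ⊕ 0x51 = 0x22.
Blocks that differ from the original plaintext: P[3].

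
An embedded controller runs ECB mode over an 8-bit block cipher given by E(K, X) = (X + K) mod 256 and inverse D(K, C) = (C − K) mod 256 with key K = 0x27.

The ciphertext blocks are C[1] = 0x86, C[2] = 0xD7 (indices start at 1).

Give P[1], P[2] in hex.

P[1] = 0x5F, P[2] = 0xB0

ECB decryption: P_i = D(K, C_i).
P[1]: D(K, 0x86) = 0x5F.
P[2]: D(K, 0xD7) = 0xB0.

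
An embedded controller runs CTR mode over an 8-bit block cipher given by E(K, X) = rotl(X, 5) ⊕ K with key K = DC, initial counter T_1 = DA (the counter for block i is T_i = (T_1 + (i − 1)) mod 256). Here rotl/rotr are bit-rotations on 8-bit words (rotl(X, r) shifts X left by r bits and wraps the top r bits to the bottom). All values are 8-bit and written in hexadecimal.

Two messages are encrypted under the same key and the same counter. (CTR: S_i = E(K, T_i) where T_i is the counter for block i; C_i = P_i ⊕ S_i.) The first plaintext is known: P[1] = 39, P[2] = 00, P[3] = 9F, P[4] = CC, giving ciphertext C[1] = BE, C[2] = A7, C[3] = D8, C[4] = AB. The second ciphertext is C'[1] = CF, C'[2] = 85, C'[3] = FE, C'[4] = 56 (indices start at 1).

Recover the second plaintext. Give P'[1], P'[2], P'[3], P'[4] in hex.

In CTR with a reused counter, both messages share the same keystream S_i, so C_i ⊕ C'_i = P_i ⊕ P'_i and thus P'_i = P_i ⊕ C_i ⊕ C'_i.
P'[1]: 39 ⊕ BE ⊕ CF = 48.
P'[2]: 00 ⊕ A7 ⊕ 85 = 22.
P'[3]: 9F ⊕ D8 ⊕ FE = B9.
P'[4]: CC ⊕ AB ⊕ 56 = 31.

P'[1] = 48, P'[2] = 22, P'[3] = B9, P'[4] = 31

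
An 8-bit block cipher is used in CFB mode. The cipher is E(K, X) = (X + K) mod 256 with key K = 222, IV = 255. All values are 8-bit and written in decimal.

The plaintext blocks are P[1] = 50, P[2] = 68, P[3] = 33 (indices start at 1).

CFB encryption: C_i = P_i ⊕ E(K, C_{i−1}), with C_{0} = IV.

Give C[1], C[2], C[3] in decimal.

C[1] = 239, C[2] = 137, C[3] = 70

C[1]: E(K, 255) = 221; 50 ⊕ 221 = 239.
C[2]: E(K, 239) = 205; 68 ⊕ 205 = 137.
C[3]: E(K, 137) = 103; 33 ⊕ 103 = 70.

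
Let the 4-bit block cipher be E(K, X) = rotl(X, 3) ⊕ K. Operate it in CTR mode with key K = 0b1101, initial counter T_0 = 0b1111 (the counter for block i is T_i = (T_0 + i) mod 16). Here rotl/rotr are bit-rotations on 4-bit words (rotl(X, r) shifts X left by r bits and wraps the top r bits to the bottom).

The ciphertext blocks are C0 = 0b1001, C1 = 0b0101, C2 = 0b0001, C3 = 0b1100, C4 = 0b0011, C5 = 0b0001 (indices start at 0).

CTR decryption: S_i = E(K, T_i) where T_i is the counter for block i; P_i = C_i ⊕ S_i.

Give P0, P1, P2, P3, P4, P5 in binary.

P0: T = 0b1111, S = E(K, T) = 0b0010; 0b1001 ⊕ 0b0010 = 0b1011.
P1: T = 0b0000, S = E(K, T) = 0b1101; 0b0101 ⊕ 0b1101 = 0b1000.
P2: T = 0b0001, S = E(K, T) = 0b0101; 0b0001 ⊕ 0b0101 = 0b0100.
P3: T = 0b0010, S = E(K, T) = 0b1100; 0b1100 ⊕ 0b1100 = 0b0000.
P4: T = 0b0011, S = E(K, T) = 0b0100; 0b0011 ⊕ 0b0100 = 0b0111.
P5: T = 0b0100, S = E(K, T) = 0b1111; 0b0001 ⊕ 0b1111 = 0b1110.

P0 = 0b1011, P1 = 0b1000, P2 = 0b0100, P3 = 0b0000, P4 = 0b0111, P5 = 0b1110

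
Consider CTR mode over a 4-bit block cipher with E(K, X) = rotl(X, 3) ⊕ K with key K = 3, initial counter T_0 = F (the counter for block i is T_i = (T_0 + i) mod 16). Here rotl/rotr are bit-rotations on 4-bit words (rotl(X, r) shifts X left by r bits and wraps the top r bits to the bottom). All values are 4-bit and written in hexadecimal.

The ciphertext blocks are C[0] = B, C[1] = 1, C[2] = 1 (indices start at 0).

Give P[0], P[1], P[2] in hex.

CTR decryption: S_i = E(K, T_i) where T_i is the counter for block i; P_i = C_i ⊕ S_i.
P[0]: T = F, S = E(K, T) = C; B ⊕ C = 7.
P[1]: T = 0, S = E(K, T) = 3; 1 ⊕ 3 = 2.
P[2]: T = 1, S = E(K, T) = B; 1 ⊕ B = A.

P[0] = 7, P[1] = 2, P[2] = A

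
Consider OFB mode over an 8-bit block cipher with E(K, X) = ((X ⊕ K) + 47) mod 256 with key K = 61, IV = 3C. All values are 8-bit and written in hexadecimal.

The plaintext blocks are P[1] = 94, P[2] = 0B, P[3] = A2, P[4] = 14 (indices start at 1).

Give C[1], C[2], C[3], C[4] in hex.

OFB encryption: S_i = E(K, S_{i−1}) with S_{0} = IV; C_i = P_i ⊕ S_i.
C[1]: S = E(K, 3C) = A4; 94 ⊕ A4 = 30.
C[2]: S = E(K, A4) = 0C; 0B ⊕ 0C = 07.
C[3]: S = E(K, 0C) = B4; A2 ⊕ B4 = 16.
C[4]: S = E(K, B4) = 1C; 14 ⊕ 1C = 08.

C[1] = 30, C[2] = 07, C[3] = 16, C[4] = 08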